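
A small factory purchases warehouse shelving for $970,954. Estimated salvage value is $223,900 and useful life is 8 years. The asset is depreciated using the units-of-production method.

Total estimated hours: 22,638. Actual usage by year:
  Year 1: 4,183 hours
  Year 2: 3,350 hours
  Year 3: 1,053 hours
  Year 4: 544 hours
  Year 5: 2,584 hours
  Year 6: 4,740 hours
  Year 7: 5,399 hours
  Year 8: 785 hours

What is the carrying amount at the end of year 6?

Depreciable base = $970,954 − $223,900 = $747,054.
Rate = $747,054 / 22,638 hours = $33 per hour.
Year 1: 4,183 × $33 = $138,039. Book value $832,915.
Year 2: 3,350 × $33 = $110,550. Book value $722,365.
Year 3: 1,053 × $33 = $34,749. Book value $687,616.
Year 4: 544 × $33 = $17,952. Book value $669,664.
Year 5: 2,584 × $33 = $85,272. Book value $584,392.
Year 6: 4,740 × $33 = $156,420. Book value $427,972.

$427,972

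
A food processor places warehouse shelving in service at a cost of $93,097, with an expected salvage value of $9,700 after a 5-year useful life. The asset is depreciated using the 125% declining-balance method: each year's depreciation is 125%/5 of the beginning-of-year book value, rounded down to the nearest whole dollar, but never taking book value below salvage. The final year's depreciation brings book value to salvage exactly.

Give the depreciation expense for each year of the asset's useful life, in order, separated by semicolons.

Depreciable base = $93,097 − $9,700 = $83,397.
Year 1: ⌊$93,097 × 125%/5⌋ = $23,274. Book value $69,823.
Year 2: ⌊$69,823 × 125%/5⌋ = $17,455. Book value $52,368.
Year 3: ⌊$52,368 × 125%/5⌋ = $13,092. Book value $39,276.
Year 4: ⌊$39,276 × 125%/5⌋ = $9,819. Book value $29,457.
Year 5 (final): $29,457 − $9,700 = $19,757. Book value $9,700.

$23,274; $17,455; $13,092; $9,819; $19,757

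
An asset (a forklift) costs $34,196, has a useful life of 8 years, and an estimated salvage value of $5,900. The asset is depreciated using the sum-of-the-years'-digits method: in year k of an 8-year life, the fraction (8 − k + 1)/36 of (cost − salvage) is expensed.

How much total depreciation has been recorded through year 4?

Depreciable base = $34,196 − $5,900 = $28,296.
Sum of the years' digits = 8+7+6+5+4+3+2+1 = 36.
Year 1: $28,296 × 8/36 = $6,288. Book value $27,908.
Year 2: $28,296 × 7/36 = $5,502. Book value $22,406.
Year 3: $28,296 × 6/36 = $4,716. Book value $17,690.
Year 4: $28,296 × 5/36 = $3,930. Book value $13,760.
Accumulated through year 4 = $34,196 − $13,760 = $20,436.

$20,436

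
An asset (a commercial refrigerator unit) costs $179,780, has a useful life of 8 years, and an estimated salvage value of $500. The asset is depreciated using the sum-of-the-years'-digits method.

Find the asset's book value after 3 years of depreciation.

$75,200

Depreciable base = $179,780 − $500 = $179,280.
Sum of the years' digits = 8+7+6+5+4+3+2+1 = 36.
Year 1: $179,280 × 8/36 = $39,840. Book value $139,940.
Year 2: $179,280 × 7/36 = $34,860. Book value $105,080.
Year 3: $179,280 × 6/36 = $29,880. Book value $75,200.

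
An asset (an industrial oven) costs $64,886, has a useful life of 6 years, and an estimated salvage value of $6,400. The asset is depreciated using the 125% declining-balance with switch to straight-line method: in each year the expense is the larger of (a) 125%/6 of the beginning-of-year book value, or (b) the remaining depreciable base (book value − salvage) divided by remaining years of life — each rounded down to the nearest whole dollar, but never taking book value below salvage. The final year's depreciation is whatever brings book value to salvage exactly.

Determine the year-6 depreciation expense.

Depreciable base = $64,886 − $6,400 = $58,486.
Year 1: DB = ⌊$64,886 × 125%/6⌋ = $13,517; SL = ⌊$58,486/6⌋ = $9,747 → take DB $13,517. Book value $51,369.
Year 2: DB = ⌊$51,369 × 125%/6⌋ = $10,701; SL = ⌊$44,969/5⌋ = $8,993 → take DB $10,701. Book value $40,668.
Year 3: DB = ⌊$40,668 × 125%/6⌋ = $8,472; SL = ⌊$34,268/4⌋ = $8,567 → take SL $8,567. Book value $32,101.
Year 4: DB = ⌊$32,101 × 125%/6⌋ = $6,687; SL = ⌊$25,701/3⌋ = $8,567 → take SL $8,567. Book value $23,534.
Year 5: DB = ⌊$23,534 × 125%/6⌋ = $4,902; SL = ⌊$17,134/2⌋ = $8,567 → take SL $8,567. Book value $14,967.
Year 6 (final): $14,967 − $6,400 = $8,567. Book value $6,400.

$8,567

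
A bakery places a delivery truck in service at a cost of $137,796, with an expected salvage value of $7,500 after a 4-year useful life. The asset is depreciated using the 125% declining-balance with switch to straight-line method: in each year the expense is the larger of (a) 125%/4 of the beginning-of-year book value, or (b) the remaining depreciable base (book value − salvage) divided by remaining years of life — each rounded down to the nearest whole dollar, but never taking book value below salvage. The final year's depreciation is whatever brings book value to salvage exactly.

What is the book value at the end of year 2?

$65,131

Depreciable base = $137,796 − $7,500 = $130,296.
Year 1: DB = ⌊$137,796 × 125%/4⌋ = $43,061; SL = ⌊$130,296/4⌋ = $32,574 → take DB $43,061. Book value $94,735.
Year 2: DB = ⌊$94,735 × 125%/4⌋ = $29,604; SL = ⌊$87,235/3⌋ = $29,078 → take DB $29,604. Book value $65,131.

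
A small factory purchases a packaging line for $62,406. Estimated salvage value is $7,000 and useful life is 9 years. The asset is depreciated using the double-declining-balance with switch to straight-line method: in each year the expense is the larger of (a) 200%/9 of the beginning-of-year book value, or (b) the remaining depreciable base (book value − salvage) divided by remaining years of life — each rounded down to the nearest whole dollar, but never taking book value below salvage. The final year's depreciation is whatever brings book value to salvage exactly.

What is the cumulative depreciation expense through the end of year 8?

Depreciable base = $62,406 − $7,000 = $55,406.
Year 1: DB = ⌊$62,406 × 200%/9⌋ = $13,868; SL = ⌊$55,406/9⌋ = $6,156 → take DB $13,868. Book value $48,538.
Year 2: DB = ⌊$48,538 × 200%/9⌋ = $10,786; SL = ⌊$41,538/8⌋ = $5,192 → take DB $10,786. Book value $37,752.
Year 3: DB = ⌊$37,752 × 200%/9⌋ = $8,389; SL = ⌊$30,752/7⌋ = $4,393 → take DB $8,389. Book value $29,363.
Year 4: DB = ⌊$29,363 × 200%/9⌋ = $6,525; SL = ⌊$22,363/6⌋ = $3,727 → take DB $6,525. Book value $22,838.
Year 5: DB = ⌊$22,838 × 200%/9⌋ = $5,075; SL = ⌊$15,838/5⌋ = $3,167 → take DB $5,075. Book value $17,763.
Year 6: DB = ⌊$17,763 × 200%/9⌋ = $3,947; SL = ⌊$10,763/4⌋ = $2,690 → take DB $3,947. Book value $13,816.
Year 7: DB = ⌊$13,816 × 200%/9⌋ = $3,070; SL = ⌊$6,816/3⌋ = $2,272 → take DB $3,070. Book value $10,746.
Year 8: DB = ⌊$10,746 × 200%/9⌋ = $2,388; SL = ⌊$3,746/2⌋ = $1,873 → take DB $2,388. Book value $8,358.
Accumulated through year 8 = $62,406 − $8,358 = $54,048.

$54,048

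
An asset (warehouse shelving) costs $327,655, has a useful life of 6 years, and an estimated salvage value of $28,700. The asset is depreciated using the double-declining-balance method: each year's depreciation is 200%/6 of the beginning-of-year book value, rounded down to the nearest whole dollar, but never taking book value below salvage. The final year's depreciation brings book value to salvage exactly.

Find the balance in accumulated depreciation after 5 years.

$284,506

Depreciable base = $327,655 − $28,700 = $298,955.
Year 1: ⌊$327,655 × 200%/6⌋ = $109,218. Book value $218,437.
Year 2: ⌊$218,437 × 200%/6⌋ = $72,812. Book value $145,625.
Year 3: ⌊$145,625 × 200%/6⌋ = $48,541. Book value $97,084.
Year 4: ⌊$97,084 × 200%/6⌋ = $32,361. Book value $64,723.
Year 5: ⌊$64,723 × 200%/6⌋ = $21,574. Book value $43,149.
Accumulated through year 5 = $327,655 − $43,149 = $284,506.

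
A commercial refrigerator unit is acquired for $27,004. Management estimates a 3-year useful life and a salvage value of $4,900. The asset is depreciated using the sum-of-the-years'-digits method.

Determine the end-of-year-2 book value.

Depreciable base = $27,004 − $4,900 = $22,104.
Sum of the years' digits = 3+2+1 = 6.
Year 1: $22,104 × 3/6 = $11,052. Book value $15,952.
Year 2: $22,104 × 2/6 = $7,368. Book value $8,584.

$8,584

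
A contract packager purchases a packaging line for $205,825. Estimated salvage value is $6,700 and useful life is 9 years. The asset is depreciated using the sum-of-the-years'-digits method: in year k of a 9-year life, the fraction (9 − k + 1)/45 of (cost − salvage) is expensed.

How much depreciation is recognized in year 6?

Depreciable base = $205,825 − $6,700 = $199,125.
Sum of the years' digits = 9+8+7+6+5+4+3+2+1 = 45.
Year 1: $199,125 × 9/45 = $39,825. Book value $166,000.
Year 2: $199,125 × 8/45 = $35,400. Book value $130,600.
Year 3: $199,125 × 7/45 = $30,975. Book value $99,625.
Year 4: $199,125 × 6/45 = $26,550. Book value $73,075.
Year 5: $199,125 × 5/45 = $22,125. Book value $50,950.
Year 6: $199,125 × 4/45 = $17,700. Book value $33,250.

$17,700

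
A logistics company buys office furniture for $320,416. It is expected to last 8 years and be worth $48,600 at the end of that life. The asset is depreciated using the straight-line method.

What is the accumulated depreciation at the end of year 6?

$203,862

Depreciable base = $320,416 − $48,600 = $271,816.
Annual expense = $271,816 / 8 = $33,977.
End of year 1: book value $286,439.
End of year 2: book value $252,462.
End of year 3: book value $218,485.
End of year 4: book value $184,508.
End of year 5: book value $150,531.
End of year 6: book value $116,554.
Accumulated through year 6 = $320,416 − $116,554 = $203,862.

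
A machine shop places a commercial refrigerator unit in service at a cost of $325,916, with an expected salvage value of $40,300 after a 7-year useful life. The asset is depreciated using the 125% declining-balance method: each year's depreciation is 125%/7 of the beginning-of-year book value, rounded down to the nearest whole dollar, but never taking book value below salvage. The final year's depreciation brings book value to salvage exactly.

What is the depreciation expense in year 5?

Depreciable base = $325,916 − $40,300 = $285,616.
Year 1: ⌊$325,916 × 125%/7⌋ = $58,199. Book value $267,717.
Year 2: ⌊$267,717 × 125%/7⌋ = $47,806. Book value $219,911.
Year 3: ⌊$219,911 × 125%/7⌋ = $39,269. Book value $180,642.
Year 4: ⌊$180,642 × 125%/7⌋ = $32,257. Book value $148,385.
Year 5: ⌊$148,385 × 125%/7⌋ = $26,497. Book value $121,888.

$26,497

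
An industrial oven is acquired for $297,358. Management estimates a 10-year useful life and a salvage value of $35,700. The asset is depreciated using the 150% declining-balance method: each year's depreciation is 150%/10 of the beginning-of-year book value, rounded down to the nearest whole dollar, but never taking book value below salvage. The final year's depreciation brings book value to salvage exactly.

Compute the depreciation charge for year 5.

$23,283

Depreciable base = $297,358 − $35,700 = $261,658.
Year 1: ⌊$297,358 × 150%/10⌋ = $44,603. Book value $252,755.
Year 2: ⌊$252,755 × 150%/10⌋ = $37,913. Book value $214,842.
Year 3: ⌊$214,842 × 150%/10⌋ = $32,226. Book value $182,616.
Year 4: ⌊$182,616 × 150%/10⌋ = $27,392. Book value $155,224.
Year 5: ⌊$155,224 × 150%/10⌋ = $23,283. Book value $131,941.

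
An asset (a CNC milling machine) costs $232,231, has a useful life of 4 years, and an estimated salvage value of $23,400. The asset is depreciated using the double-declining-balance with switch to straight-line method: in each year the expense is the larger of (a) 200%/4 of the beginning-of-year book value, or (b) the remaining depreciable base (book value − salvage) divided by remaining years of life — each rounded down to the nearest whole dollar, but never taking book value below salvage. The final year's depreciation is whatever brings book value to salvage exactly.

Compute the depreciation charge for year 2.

$58,058

Depreciable base = $232,231 − $23,400 = $208,831.
Year 1: DB = ⌊$232,231 × 200%/4⌋ = $116,115; SL = ⌊$208,831/4⌋ = $52,207 → take DB $116,115. Book value $116,116.
Year 2: DB = ⌊$116,116 × 200%/4⌋ = $58,058; SL = ⌊$92,716/3⌋ = $30,905 → take DB $58,058. Book value $58,058.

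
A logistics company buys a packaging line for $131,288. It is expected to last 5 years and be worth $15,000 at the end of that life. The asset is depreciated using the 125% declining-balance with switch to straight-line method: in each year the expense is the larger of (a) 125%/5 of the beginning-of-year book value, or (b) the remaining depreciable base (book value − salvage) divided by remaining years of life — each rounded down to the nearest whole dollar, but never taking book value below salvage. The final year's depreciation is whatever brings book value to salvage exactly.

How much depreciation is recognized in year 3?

Depreciable base = $131,288 − $15,000 = $116,288.
Year 1: DB = ⌊$131,288 × 125%/5⌋ = $32,822; SL = ⌊$116,288/5⌋ = $23,257 → take DB $32,822. Book value $98,466.
Year 2: DB = ⌊$98,466 × 125%/5⌋ = $24,616; SL = ⌊$83,466/4⌋ = $20,866 → take DB $24,616. Book value $73,850.
Year 3: DB = ⌊$73,850 × 125%/5⌋ = $18,462; SL = ⌊$58,850/3⌋ = $19,616 → take SL $19,616. Book value $54,234.

$19,616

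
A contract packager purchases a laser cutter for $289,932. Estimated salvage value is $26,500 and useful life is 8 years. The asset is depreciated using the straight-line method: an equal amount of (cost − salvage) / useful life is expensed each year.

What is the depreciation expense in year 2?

$32,929

Depreciable base = $289,932 − $26,500 = $263,432.
Annual expense = $263,432 / 8 = $32,929.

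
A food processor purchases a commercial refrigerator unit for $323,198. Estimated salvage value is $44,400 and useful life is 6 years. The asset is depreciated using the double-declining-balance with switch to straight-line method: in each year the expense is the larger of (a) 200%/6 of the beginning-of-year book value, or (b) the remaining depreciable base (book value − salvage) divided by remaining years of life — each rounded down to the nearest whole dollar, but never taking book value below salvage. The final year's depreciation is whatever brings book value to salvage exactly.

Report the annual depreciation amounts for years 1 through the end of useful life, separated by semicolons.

$107,732; $71,822; $47,881; $31,921; $19,442; $0

Depreciable base = $323,198 − $44,400 = $278,798.
Year 1: DB = ⌊$323,198 × 200%/6⌋ = $107,732; SL = ⌊$278,798/6⌋ = $46,466 → take DB $107,732. Book value $215,466.
Year 2: DB = ⌊$215,466 × 200%/6⌋ = $71,822; SL = ⌊$171,066/5⌋ = $34,213 → take DB $71,822. Book value $143,644.
Year 3: DB = ⌊$143,644 × 200%/6⌋ = $47,881; SL = ⌊$99,244/4⌋ = $24,811 → take DB $47,881. Book value $95,763.
Year 4: DB = ⌊$95,763 × 200%/6⌋ = $31,921; SL = ⌊$51,363/3⌋ = $17,121 → take DB $31,921. Book value $63,842.
Year 5: DB = ⌊$63,842 × 200%/6⌋ = $21,280; SL = ⌊$19,442/2⌋ = $9,721 → take DB $21,280, capped at $19,442. Book value $44,400.
Year 6 (final): $44,400 − $44,400 = $0. Book value $44,400.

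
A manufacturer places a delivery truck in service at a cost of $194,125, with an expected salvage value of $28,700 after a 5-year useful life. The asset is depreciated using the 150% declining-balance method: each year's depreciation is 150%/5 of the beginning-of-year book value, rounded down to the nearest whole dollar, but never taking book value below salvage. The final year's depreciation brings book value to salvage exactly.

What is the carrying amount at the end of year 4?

Depreciable base = $194,125 − $28,700 = $165,425.
Year 1: ⌊$194,125 × 150%/5⌋ = $58,237. Book value $135,888.
Year 2: ⌊$135,888 × 150%/5⌋ = $40,766. Book value $95,122.
Year 3: ⌊$95,122 × 150%/5⌋ = $28,536. Book value $66,586.
Year 4: ⌊$66,586 × 150%/5⌋ = $19,975. Book value $46,611.

$46,611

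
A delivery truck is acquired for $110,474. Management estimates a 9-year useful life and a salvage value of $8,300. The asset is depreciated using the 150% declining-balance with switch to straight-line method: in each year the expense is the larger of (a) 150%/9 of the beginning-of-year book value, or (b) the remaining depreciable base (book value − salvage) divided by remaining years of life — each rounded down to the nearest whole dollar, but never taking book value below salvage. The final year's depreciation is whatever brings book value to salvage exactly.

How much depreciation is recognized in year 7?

$8,996

Depreciable base = $110,474 − $8,300 = $102,174.
Year 1: DB = ⌊$110,474 × 150%/9⌋ = $18,412; SL = ⌊$102,174/9⌋ = $11,352 → take DB $18,412. Book value $92,062.
Year 2: DB = ⌊$92,062 × 150%/9⌋ = $15,343; SL = ⌊$83,762/8⌋ = $10,470 → take DB $15,343. Book value $76,719.
Year 3: DB = ⌊$76,719 × 150%/9⌋ = $12,786; SL = ⌊$68,419/7⌋ = $9,774 → take DB $12,786. Book value $63,933.
Year 4: DB = ⌊$63,933 × 150%/9⌋ = $10,655; SL = ⌊$55,633/6⌋ = $9,272 → take DB $10,655. Book value $53,278.
Year 5: DB = ⌊$53,278 × 150%/9⌋ = $8,879; SL = ⌊$44,978/5⌋ = $8,995 → take SL $8,995. Book value $44,283.
Year 6: DB = ⌊$44,283 × 150%/9⌋ = $7,380; SL = ⌊$35,983/4⌋ = $8,995 → take SL $8,995. Book value $35,288.
Year 7: DB = ⌊$35,288 × 150%/9⌋ = $5,881; SL = ⌊$26,988/3⌋ = $8,996 → take SL $8,996. Book value $26,292.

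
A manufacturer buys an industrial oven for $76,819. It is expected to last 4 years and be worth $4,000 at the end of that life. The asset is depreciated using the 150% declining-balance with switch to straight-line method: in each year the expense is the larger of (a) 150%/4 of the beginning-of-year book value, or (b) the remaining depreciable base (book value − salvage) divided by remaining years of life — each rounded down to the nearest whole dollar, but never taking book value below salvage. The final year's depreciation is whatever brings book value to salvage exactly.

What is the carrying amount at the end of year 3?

$17,004

Depreciable base = $76,819 − $4,000 = $72,819.
Year 1: DB = ⌊$76,819 × 150%/4⌋ = $28,807; SL = ⌊$72,819/4⌋ = $18,204 → take DB $28,807. Book value $48,012.
Year 2: DB = ⌊$48,012 × 150%/4⌋ = $18,004; SL = ⌊$44,012/3⌋ = $14,670 → take DB $18,004. Book value $30,008.
Year 3: DB = ⌊$30,008 × 150%/4⌋ = $11,253; SL = ⌊$26,008/2⌋ = $13,004 → take SL $13,004. Book value $17,004.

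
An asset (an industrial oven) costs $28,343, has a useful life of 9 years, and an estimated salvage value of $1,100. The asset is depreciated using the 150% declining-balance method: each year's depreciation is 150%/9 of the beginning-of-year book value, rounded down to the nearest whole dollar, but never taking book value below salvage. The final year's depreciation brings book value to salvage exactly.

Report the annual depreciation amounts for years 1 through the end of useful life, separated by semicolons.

$4,723; $3,936; $3,280; $2,734; $2,278; $1,898; $1,582; $1,318; $5,494

Depreciable base = $28,343 − $1,100 = $27,243.
Year 1: ⌊$28,343 × 150%/9⌋ = $4,723. Book value $23,620.
Year 2: ⌊$23,620 × 150%/9⌋ = $3,936. Book value $19,684.
Year 3: ⌊$19,684 × 150%/9⌋ = $3,280. Book value $16,404.
Year 4: ⌊$16,404 × 150%/9⌋ = $2,734. Book value $13,670.
Year 5: ⌊$13,670 × 150%/9⌋ = $2,278. Book value $11,392.
Year 6: ⌊$11,392 × 150%/9⌋ = $1,898. Book value $9,494.
Year 7: ⌊$9,494 × 150%/9⌋ = $1,582. Book value $7,912.
Year 8: ⌊$7,912 × 150%/9⌋ = $1,318. Book value $6,594.
Year 9 (final): $6,594 − $1,100 = $5,494. Book value $1,100.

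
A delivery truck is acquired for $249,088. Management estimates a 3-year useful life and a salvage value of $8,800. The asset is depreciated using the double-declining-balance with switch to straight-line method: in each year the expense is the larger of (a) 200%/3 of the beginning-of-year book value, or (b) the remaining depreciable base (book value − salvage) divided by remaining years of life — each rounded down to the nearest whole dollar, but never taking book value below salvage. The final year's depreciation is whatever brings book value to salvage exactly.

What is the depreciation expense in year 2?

Depreciable base = $249,088 − $8,800 = $240,288.
Year 1: DB = ⌊$249,088 × 200%/3⌋ = $166,058; SL = ⌊$240,288/3⌋ = $80,096 → take DB $166,058. Book value $83,030.
Year 2: DB = ⌊$83,030 × 200%/3⌋ = $55,353; SL = ⌊$74,230/2⌋ = $37,115 → take DB $55,353. Book value $27,677.

$55,353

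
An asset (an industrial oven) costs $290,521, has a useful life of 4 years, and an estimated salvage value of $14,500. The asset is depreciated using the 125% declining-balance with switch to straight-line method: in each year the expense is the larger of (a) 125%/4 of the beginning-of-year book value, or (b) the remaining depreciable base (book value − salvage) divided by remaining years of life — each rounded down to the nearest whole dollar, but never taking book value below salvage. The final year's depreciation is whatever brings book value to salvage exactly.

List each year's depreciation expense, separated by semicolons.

Depreciable base = $290,521 − $14,500 = $276,021.
Year 1: DB = ⌊$290,521 × 125%/4⌋ = $90,787; SL = ⌊$276,021/4⌋ = $69,005 → take DB $90,787. Book value $199,734.
Year 2: DB = ⌊$199,734 × 125%/4⌋ = $62,416; SL = ⌊$185,234/3⌋ = $61,744 → take DB $62,416. Book value $137,318.
Year 3: DB = ⌊$137,318 × 125%/4⌋ = $42,911; SL = ⌊$122,818/2⌋ = $61,409 → take SL $61,409. Book value $75,909.
Year 4 (final): $75,909 − $14,500 = $61,409. Book value $14,500.

$90,787; $62,416; $61,409; $61,409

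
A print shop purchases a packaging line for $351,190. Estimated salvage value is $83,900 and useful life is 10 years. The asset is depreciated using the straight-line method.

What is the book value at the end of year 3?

$271,003

Depreciable base = $351,190 − $83,900 = $267,290.
Annual expense = $267,290 / 10 = $26,729.
End of year 1: book value $324,461.
End of year 2: book value $297,732.
End of year 3: book value $271,003.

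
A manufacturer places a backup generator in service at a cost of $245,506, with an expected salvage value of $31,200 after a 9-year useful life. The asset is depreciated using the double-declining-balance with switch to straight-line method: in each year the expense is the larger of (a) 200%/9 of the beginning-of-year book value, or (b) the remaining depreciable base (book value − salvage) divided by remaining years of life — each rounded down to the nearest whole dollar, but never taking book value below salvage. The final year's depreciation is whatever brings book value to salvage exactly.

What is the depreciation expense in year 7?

Depreciable base = $245,506 − $31,200 = $214,306.
Year 1: DB = ⌊$245,506 × 200%/9⌋ = $54,556; SL = ⌊$214,306/9⌋ = $23,811 → take DB $54,556. Book value $190,950.
Year 2: DB = ⌊$190,950 × 200%/9⌋ = $42,433; SL = ⌊$159,750/8⌋ = $19,968 → take DB $42,433. Book value $148,517.
Year 3: DB = ⌊$148,517 × 200%/9⌋ = $33,003; SL = ⌊$117,317/7⌋ = $16,759 → take DB $33,003. Book value $115,514.
Year 4: DB = ⌊$115,514 × 200%/9⌋ = $25,669; SL = ⌊$84,314/6⌋ = $14,052 → take DB $25,669. Book value $89,845.
Year 5: DB = ⌊$89,845 × 200%/9⌋ = $19,965; SL = ⌊$58,645/5⌋ = $11,729 → take DB $19,965. Book value $69,880.
Year 6: DB = ⌊$69,880 × 200%/9⌋ = $15,528; SL = ⌊$38,680/4⌋ = $9,670 → take DB $15,528. Book value $54,352.
Year 7: DB = ⌊$54,352 × 200%/9⌋ = $12,078; SL = ⌊$23,152/3⌋ = $7,717 → take DB $12,078. Book value $42,274.

$12,078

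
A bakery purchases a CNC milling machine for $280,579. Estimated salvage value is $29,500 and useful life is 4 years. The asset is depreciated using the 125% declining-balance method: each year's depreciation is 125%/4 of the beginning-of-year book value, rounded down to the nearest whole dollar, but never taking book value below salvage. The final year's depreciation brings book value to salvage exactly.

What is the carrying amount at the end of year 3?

Depreciable base = $280,579 − $29,500 = $251,079.
Year 1: ⌊$280,579 × 125%/4⌋ = $87,680. Book value $192,899.
Year 2: ⌊$192,899 × 125%/4⌋ = $60,280. Book value $132,619.
Year 3: ⌊$132,619 × 125%/4⌋ = $41,443. Book value $91,176.

$91,176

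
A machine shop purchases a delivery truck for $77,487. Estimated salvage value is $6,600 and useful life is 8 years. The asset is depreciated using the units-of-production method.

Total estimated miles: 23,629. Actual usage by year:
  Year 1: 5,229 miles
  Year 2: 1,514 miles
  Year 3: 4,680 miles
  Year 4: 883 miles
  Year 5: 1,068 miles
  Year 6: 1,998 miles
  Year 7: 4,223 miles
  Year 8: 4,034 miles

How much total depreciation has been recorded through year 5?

Depreciable base = $77,487 − $6,600 = $70,887.
Rate = $70,887 / 23,629 miles = $3 per mile.
Year 1: 5,229 × $3 = $15,687. Book value $61,800.
Year 2: 1,514 × $3 = $4,542. Book value $57,258.
Year 3: 4,680 × $3 = $14,040. Book value $43,218.
Year 4: 883 × $3 = $2,649. Book value $40,569.
Year 5: 1,068 × $3 = $3,204. Book value $37,365.
Accumulated through year 5 = $77,487 − $37,365 = $40,122.

$40,122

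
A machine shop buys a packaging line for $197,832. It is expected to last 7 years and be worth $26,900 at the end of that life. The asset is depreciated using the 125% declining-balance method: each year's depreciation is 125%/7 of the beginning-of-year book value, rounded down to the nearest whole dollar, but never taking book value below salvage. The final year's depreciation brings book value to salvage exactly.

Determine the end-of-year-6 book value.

Depreciable base = $197,832 − $26,900 = $170,932.
Year 1: ⌊$197,832 × 125%/7⌋ = $35,327. Book value $162,505.
Year 2: ⌊$162,505 × 125%/7⌋ = $29,018. Book value $133,487.
Year 3: ⌊$133,487 × 125%/7⌋ = $23,836. Book value $109,651.
Year 4: ⌊$109,651 × 125%/7⌋ = $19,580. Book value $90,071.
Year 5: ⌊$90,071 × 125%/7⌋ = $16,084. Book value $73,987.
Year 6: ⌊$73,987 × 125%/7⌋ = $13,211. Book value $60,776.

$60,776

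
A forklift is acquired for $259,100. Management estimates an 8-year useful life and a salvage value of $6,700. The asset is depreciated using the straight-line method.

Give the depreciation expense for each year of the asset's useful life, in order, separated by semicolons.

Depreciable base = $259,100 − $6,700 = $252,400.
Annual expense = $252,400 / 8 = $31,550.
End of year 1: book value $227,550.
End of year 2: book value $196,000.
End of year 3: book value $164,450.
End of year 4: book value $132,900.
End of year 5: book value $101,350.
End of year 6: book value $69,800.
End of year 7: book value $38,250.
End of year 8: book value $6,700.

$31,550; $31,550; $31,550; $31,550; $31,550; $31,550; $31,550; $31,550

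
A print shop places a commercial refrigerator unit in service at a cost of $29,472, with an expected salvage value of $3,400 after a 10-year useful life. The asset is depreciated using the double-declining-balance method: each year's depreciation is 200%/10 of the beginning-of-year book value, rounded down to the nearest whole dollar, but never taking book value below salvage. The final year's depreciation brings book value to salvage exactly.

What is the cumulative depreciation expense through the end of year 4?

$17,399

Depreciable base = $29,472 − $3,400 = $26,072.
Year 1: ⌊$29,472 × 200%/10⌋ = $5,894. Book value $23,578.
Year 2: ⌊$23,578 × 200%/10⌋ = $4,715. Book value $18,863.
Year 3: ⌊$18,863 × 200%/10⌋ = $3,772. Book value $15,091.
Year 4: ⌊$15,091 × 200%/10⌋ = $3,018. Book value $12,073.
Accumulated through year 4 = $29,472 − $12,073 = $17,399.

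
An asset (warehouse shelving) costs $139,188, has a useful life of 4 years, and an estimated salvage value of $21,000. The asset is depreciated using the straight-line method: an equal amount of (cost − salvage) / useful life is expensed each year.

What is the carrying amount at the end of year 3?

Depreciable base = $139,188 − $21,000 = $118,188.
Annual expense = $118,188 / 4 = $29,547.
End of year 1: book value $109,641.
End of year 2: book value $80,094.
End of year 3: book value $50,547.

$50,547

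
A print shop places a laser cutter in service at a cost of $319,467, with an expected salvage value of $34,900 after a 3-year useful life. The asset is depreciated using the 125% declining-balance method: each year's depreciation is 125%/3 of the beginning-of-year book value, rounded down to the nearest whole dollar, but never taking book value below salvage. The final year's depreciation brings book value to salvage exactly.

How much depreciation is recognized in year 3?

$73,808

Depreciable base = $319,467 − $34,900 = $284,567.
Year 1: ⌊$319,467 × 125%/3⌋ = $133,111. Book value $186,356.
Year 2: ⌊$186,356 × 125%/3⌋ = $77,648. Book value $108,708.
Year 3 (final): $108,708 − $34,900 = $73,808. Book value $34,900.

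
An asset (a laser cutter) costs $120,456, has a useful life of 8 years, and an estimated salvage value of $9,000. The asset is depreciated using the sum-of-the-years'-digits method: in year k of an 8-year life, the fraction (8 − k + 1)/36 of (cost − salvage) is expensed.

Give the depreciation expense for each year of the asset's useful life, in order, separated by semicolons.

$24,768; $21,672; $18,576; $15,480; $12,384; $9,288; $6,192; $3,096

Depreciable base = $120,456 − $9,000 = $111,456.
Sum of the years' digits = 8+7+6+5+4+3+2+1 = 36.
Year 1: $111,456 × 8/36 = $24,768. Book value $95,688.
Year 2: $111,456 × 7/36 = $21,672. Book value $74,016.
Year 3: $111,456 × 6/36 = $18,576. Book value $55,440.
Year 4: $111,456 × 5/36 = $15,480. Book value $39,960.
Year 5: $111,456 × 4/36 = $12,384. Book value $27,576.
Year 6: $111,456 × 3/36 = $9,288. Book value $18,288.
Year 7: $111,456 × 2/36 = $6,192. Book value $12,096.
Year 8: $111,456 × 1/36 = $3,096. Book value $9,000.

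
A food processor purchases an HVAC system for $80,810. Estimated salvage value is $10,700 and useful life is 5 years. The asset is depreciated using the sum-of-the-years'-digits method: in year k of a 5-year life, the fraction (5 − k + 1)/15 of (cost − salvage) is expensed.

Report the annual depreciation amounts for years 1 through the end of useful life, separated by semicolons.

Depreciable base = $80,810 − $10,700 = $70,110.
Sum of the years' digits = 5+4+3+2+1 = 15.
Year 1: $70,110 × 5/15 = $23,370. Book value $57,440.
Year 2: $70,110 × 4/15 = $18,696. Book value $38,744.
Year 3: $70,110 × 3/15 = $14,022. Book value $24,722.
Year 4: $70,110 × 2/15 = $9,348. Book value $15,374.
Year 5: $70,110 × 1/15 = $4,674. Book value $10,700.

$23,370; $18,696; $14,022; $9,348; $4,674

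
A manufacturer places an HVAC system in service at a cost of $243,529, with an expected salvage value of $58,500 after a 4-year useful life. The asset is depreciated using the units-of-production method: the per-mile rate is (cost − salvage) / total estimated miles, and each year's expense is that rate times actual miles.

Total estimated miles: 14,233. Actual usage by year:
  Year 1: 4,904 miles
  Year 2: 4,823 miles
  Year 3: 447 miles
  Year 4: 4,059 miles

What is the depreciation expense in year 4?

$52,767

Depreciable base = $243,529 − $58,500 = $185,029.
Rate = $185,029 / 14,233 miles = $13 per mile.
Year 1: 4,904 × $13 = $63,752. Book value $179,777.
Year 2: 4,823 × $13 = $62,699. Book value $117,078.
Year 3: 447 × $13 = $5,811. Book value $111,267.
Year 4: 4,059 × $13 = $52,767. Book value $58,500.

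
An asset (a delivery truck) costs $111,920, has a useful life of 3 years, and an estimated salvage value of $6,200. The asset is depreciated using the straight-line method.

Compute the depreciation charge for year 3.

$35,240

Depreciable base = $111,920 − $6,200 = $105,720.
Annual expense = $105,720 / 3 = $35,240.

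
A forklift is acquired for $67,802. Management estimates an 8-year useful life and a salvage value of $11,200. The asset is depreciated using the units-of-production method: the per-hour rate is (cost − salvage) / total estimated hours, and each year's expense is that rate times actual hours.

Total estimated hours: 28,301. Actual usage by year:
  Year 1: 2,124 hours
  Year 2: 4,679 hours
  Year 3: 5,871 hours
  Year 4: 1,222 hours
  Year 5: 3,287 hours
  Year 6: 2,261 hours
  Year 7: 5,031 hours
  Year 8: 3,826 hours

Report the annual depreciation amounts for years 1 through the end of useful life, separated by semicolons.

$4,248; $9,358; $11,742; $2,444; $6,574; $4,522; $10,062; $7,652

Depreciable base = $67,802 − $11,200 = $56,602.
Rate = $56,602 / 28,301 hours = $2 per hour.
Year 1: 2,124 × $2 = $4,248. Book value $63,554.
Year 2: 4,679 × $2 = $9,358. Book value $54,196.
Year 3: 5,871 × $2 = $11,742. Book value $42,454.
Year 4: 1,222 × $2 = $2,444. Book value $40,010.
Year 5: 3,287 × $2 = $6,574. Book value $33,436.
Year 6: 2,261 × $2 = $4,522. Book value $28,914.
Year 7: 5,031 × $2 = $10,062. Book value $18,852.
Year 8: 3,826 × $2 = $7,652. Book value $11,200.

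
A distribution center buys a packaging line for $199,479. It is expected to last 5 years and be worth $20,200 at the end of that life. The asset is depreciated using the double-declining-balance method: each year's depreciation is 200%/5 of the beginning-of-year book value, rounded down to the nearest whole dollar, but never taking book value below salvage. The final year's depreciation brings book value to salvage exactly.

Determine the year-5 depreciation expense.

Depreciable base = $199,479 − $20,200 = $179,279.
Year 1: ⌊$199,479 × 200%/5⌋ = $79,791. Book value $119,688.
Year 2: ⌊$119,688 × 200%/5⌋ = $47,875. Book value $71,813.
Year 3: ⌊$71,813 × 200%/5⌋ = $28,725. Book value $43,088.
Year 4: ⌊$43,088 × 200%/5⌋ = $17,235. Book value $25,853.
Year 5 (final): $25,853 − $20,200 = $5,653. Book value $20,200.

$5,653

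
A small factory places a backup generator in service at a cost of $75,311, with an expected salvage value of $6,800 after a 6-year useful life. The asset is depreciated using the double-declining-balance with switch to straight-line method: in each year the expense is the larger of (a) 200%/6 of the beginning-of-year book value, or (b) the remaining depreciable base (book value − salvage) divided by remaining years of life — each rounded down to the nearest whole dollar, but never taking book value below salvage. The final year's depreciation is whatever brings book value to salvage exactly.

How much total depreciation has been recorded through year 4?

$60,434

Depreciable base = $75,311 − $6,800 = $68,511.
Year 1: DB = ⌊$75,311 × 200%/6⌋ = $25,103; SL = ⌊$68,511/6⌋ = $11,418 → take DB $25,103. Book value $50,208.
Year 2: DB = ⌊$50,208 × 200%/6⌋ = $16,736; SL = ⌊$43,408/5⌋ = $8,681 → take DB $16,736. Book value $33,472.
Year 3: DB = ⌊$33,472 × 200%/6⌋ = $11,157; SL = ⌊$26,672/4⌋ = $6,668 → take DB $11,157. Book value $22,315.
Year 4: DB = ⌊$22,315 × 200%/6⌋ = $7,438; SL = ⌊$15,515/3⌋ = $5,171 → take DB $7,438. Book value $14,877.
Accumulated through year 4 = $75,311 − $14,877 = $60,434.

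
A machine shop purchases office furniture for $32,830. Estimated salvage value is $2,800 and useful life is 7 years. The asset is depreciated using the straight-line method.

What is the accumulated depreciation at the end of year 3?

$12,870

Depreciable base = $32,830 − $2,800 = $30,030.
Annual expense = $30,030 / 7 = $4,290.
End of year 1: book value $28,540.
End of year 2: book value $24,250.
End of year 3: book value $19,960.
Accumulated through year 3 = $32,830 − $19,960 = $12,870.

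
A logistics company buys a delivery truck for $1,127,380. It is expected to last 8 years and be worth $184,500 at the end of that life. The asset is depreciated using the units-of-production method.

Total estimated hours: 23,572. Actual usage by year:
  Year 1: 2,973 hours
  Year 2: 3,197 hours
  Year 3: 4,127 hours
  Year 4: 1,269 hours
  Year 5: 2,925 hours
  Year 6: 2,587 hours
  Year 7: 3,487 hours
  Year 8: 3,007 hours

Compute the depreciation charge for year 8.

Depreciable base = $1,127,380 − $184,500 = $942,880.
Rate = $942,880 / 23,572 hours = $40 per hour.
Year 1: 2,973 × $40 = $118,920. Book value $1,008,460.
Year 2: 3,197 × $40 = $127,880. Book value $880,580.
Year 3: 4,127 × $40 = $165,080. Book value $715,500.
Year 4: 1,269 × $40 = $50,760. Book value $664,740.
Year 5: 2,925 × $40 = $117,000. Book value $547,740.
Year 6: 2,587 × $40 = $103,480. Book value $444,260.
Year 7: 3,487 × $40 = $139,480. Book value $304,780.
Year 8: 3,007 × $40 = $120,280. Book value $184,500.

$120,280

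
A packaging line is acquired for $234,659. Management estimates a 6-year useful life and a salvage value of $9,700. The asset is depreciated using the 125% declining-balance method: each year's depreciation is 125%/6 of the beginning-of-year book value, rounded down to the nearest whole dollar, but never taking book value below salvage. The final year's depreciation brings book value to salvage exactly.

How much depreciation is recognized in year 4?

Depreciable base = $234,659 − $9,700 = $224,959.
Year 1: ⌊$234,659 × 125%/6⌋ = $48,887. Book value $185,772.
Year 2: ⌊$185,772 × 125%/6⌋ = $38,702. Book value $147,070.
Year 3: ⌊$147,070 × 125%/6⌋ = $30,639. Book value $116,431.
Year 4: ⌊$116,431 × 125%/6⌋ = $24,256. Book value $92,175.

$24,256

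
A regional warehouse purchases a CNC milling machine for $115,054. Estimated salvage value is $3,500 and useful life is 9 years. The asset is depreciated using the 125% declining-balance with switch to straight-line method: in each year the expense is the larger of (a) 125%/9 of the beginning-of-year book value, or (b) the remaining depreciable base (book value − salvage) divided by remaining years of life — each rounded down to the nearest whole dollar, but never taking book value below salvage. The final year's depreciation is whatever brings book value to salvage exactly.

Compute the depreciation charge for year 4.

$11,661

Depreciable base = $115,054 − $3,500 = $111,554.
Year 1: DB = ⌊$115,054 × 125%/9⌋ = $15,979; SL = ⌊$111,554/9⌋ = $12,394 → take DB $15,979. Book value $99,075.
Year 2: DB = ⌊$99,075 × 125%/9⌋ = $13,760; SL = ⌊$95,575/8⌋ = $11,946 → take DB $13,760. Book value $85,315.
Year 3: DB = ⌊$85,315 × 125%/9⌋ = $11,849; SL = ⌊$81,815/7⌋ = $11,687 → take DB $11,849. Book value $73,466.
Year 4: DB = ⌊$73,466 × 125%/9⌋ = $10,203; SL = ⌊$69,966/6⌋ = $11,661 → take SL $11,661. Book value $61,805.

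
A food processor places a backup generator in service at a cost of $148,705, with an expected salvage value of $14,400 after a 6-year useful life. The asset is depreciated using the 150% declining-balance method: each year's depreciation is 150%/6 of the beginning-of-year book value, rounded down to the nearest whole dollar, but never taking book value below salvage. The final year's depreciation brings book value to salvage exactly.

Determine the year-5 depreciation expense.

Depreciable base = $148,705 − $14,400 = $134,305.
Year 1: ⌊$148,705 × 150%/6⌋ = $37,176. Book value $111,529.
Year 2: ⌊$111,529 × 150%/6⌋ = $27,882. Book value $83,647.
Year 3: ⌊$83,647 × 150%/6⌋ = $20,911. Book value $62,736.
Year 4: ⌊$62,736 × 150%/6⌋ = $15,684. Book value $47,052.
Year 5: ⌊$47,052 × 150%/6⌋ = $11,763. Book value $35,289.

$11,763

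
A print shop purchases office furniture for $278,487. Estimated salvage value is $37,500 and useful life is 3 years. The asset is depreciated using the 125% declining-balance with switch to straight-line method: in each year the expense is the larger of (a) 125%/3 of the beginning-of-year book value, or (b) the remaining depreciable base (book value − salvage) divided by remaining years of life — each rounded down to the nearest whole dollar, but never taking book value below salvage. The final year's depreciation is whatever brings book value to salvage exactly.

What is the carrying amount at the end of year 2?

Depreciable base = $278,487 − $37,500 = $240,987.
Year 1: DB = ⌊$278,487 × 125%/3⌋ = $116,036; SL = ⌊$240,987/3⌋ = $80,329 → take DB $116,036. Book value $162,451.
Year 2: DB = ⌊$162,451 × 125%/3⌋ = $67,687; SL = ⌊$124,951/2⌋ = $62,475 → take DB $67,687. Book value $94,764.

$94,764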